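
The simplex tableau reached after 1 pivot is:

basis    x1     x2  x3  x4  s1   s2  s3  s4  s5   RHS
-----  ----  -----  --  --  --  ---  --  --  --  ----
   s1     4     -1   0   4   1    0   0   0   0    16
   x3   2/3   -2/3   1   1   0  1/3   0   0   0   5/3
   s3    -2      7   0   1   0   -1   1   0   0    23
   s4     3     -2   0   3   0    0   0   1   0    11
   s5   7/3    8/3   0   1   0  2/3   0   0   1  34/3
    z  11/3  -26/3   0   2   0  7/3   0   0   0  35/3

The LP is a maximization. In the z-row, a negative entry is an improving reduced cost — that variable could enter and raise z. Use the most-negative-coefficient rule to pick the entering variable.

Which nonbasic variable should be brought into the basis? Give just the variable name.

x2

Objective-row coefficients: x1: 11/3, x2: -26/3, x3: 0, x4: 2, s1: 0, s2: 7/3, s3: 0, s4: 0, s5: 0.
The most negative is -26/3 in column x2, so x2 enters.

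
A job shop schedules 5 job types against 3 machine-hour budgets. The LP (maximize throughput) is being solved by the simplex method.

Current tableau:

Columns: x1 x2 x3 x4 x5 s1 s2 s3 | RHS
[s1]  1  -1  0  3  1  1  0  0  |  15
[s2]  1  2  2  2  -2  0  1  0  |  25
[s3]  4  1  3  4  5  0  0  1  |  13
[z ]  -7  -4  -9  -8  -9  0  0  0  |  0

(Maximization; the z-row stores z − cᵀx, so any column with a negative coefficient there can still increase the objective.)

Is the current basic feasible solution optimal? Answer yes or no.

no

Column x1 has objective-row coefficient -7, which is negative; an improving pivot exists, so not yet optimal.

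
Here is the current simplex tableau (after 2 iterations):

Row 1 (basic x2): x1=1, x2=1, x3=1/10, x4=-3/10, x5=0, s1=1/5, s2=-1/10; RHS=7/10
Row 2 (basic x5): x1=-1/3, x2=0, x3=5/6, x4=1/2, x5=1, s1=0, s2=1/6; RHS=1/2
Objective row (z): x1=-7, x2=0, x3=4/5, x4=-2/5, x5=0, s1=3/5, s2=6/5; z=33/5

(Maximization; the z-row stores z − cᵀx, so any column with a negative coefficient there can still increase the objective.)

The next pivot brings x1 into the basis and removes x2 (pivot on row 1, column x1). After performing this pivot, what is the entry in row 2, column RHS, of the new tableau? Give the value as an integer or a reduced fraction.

11/15

Pivot element is row 1, column x1: 1.
Normalize row 1: new (row 1, RHS) = (7/10)/1 = 7/10.
row 2 ← row 2 − (-1/3)·(new row 1): 1/2 − (-1/3)·(7/10) = 11/15.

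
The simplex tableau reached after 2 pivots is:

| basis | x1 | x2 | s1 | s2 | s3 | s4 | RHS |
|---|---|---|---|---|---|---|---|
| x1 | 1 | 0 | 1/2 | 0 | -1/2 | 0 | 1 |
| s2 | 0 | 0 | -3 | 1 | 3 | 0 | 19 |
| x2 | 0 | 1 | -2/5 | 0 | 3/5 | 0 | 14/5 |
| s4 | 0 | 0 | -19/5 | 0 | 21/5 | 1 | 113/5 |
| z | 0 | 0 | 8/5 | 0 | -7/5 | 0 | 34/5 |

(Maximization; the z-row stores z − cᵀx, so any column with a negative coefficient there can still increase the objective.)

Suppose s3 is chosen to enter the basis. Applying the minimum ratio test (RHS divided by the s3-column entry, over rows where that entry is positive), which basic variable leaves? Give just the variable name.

x2

Ratios: row 1 (x1): entry -1/2 ≤ 0, skip; row 2 (s2): 19/3 = 19/3; row 3 (x2): (14/5)/(3/5) = 14/3; row 4 (s4): (113/5)/(21/5) = 113/21.
Minimum ratio 14/3 is in the x2 row, so x2 leaves.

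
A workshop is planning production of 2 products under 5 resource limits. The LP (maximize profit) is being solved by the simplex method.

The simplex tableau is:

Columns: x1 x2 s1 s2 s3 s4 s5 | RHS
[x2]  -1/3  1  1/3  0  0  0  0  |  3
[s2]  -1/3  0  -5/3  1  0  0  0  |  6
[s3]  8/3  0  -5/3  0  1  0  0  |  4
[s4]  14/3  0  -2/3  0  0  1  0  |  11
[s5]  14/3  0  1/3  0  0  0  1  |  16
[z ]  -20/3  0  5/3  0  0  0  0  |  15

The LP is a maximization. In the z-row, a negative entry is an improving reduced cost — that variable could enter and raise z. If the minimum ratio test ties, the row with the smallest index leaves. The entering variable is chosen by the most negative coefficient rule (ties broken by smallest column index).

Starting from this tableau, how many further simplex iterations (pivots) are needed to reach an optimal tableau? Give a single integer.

2

pivot: x1 in, s3 out → z = 25
pivot: s1 in, s4 out → z = 265/9
No improving column remains; optimal.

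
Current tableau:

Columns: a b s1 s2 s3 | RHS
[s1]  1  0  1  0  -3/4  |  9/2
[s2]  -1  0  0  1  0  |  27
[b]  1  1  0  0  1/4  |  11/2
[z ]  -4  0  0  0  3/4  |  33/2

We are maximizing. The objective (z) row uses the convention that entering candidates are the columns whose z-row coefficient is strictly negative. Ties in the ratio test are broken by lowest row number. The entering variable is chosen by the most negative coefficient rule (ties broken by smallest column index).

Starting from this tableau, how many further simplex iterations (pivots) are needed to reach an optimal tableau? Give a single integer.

pivot: a in, s1 out → z = 69/2
pivot: s3 in, b out → z = 147/4
No improving column remains; optimal.

2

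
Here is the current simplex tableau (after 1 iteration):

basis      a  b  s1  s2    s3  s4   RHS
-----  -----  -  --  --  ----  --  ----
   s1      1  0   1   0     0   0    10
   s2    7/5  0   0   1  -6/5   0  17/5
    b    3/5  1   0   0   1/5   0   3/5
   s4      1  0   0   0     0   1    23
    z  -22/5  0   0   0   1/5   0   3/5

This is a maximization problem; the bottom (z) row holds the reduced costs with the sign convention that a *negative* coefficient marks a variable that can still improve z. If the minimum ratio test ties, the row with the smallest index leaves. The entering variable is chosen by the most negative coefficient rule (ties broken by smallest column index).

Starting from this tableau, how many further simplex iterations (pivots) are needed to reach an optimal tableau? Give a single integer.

1

pivot: a in, b out → z = 5
No improving column remains; optimal.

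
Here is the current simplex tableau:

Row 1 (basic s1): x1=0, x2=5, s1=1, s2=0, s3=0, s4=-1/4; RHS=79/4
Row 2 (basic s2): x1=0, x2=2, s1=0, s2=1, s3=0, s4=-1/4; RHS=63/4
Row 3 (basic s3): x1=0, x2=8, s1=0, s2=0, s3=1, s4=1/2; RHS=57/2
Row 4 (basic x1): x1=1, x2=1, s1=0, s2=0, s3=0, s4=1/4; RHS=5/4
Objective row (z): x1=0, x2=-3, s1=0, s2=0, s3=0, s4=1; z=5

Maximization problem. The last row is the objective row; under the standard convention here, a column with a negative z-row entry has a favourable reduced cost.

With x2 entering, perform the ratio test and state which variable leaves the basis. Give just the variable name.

x1

Ratios: row 1 (s1): (79/4)/5 = 79/20; row 2 (s2): (63/4)/2 = 63/8; row 3 (s3): (57/2)/8 = 57/16; row 4 (x1): (5/4)/1 = 5/4.
Minimum ratio 5/4 is in the x1 row, so x1 leaves.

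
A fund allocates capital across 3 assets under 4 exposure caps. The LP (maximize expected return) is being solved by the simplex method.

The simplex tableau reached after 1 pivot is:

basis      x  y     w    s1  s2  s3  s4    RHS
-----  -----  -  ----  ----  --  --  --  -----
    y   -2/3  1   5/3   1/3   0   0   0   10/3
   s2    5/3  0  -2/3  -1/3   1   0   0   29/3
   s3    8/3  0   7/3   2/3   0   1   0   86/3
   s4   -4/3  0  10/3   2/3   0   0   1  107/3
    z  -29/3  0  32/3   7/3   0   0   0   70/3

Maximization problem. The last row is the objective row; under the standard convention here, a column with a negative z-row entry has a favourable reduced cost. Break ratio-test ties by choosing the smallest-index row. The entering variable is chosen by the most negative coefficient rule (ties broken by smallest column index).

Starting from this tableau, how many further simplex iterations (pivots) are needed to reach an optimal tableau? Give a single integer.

pivot: x in, s2 out → z = 397/5
No improving column remains; optimal.

1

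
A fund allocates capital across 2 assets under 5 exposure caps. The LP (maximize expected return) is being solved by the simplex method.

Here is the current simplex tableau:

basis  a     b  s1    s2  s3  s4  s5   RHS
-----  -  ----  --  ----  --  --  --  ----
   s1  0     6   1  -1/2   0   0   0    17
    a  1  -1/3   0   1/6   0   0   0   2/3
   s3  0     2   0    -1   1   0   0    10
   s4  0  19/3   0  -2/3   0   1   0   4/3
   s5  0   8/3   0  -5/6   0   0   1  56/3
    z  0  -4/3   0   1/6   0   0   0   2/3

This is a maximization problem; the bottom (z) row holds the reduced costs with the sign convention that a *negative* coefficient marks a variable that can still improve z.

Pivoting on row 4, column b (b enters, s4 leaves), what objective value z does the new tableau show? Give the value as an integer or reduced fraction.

18/19

Minimum ratio for b: (4/3)/(19/3) = 4/19.
z changes by −(z-row coeff of b)·ratio = −(-4/3)·(4/19) = 16/57.
New z = 2/3 + (16/57) = 18/19.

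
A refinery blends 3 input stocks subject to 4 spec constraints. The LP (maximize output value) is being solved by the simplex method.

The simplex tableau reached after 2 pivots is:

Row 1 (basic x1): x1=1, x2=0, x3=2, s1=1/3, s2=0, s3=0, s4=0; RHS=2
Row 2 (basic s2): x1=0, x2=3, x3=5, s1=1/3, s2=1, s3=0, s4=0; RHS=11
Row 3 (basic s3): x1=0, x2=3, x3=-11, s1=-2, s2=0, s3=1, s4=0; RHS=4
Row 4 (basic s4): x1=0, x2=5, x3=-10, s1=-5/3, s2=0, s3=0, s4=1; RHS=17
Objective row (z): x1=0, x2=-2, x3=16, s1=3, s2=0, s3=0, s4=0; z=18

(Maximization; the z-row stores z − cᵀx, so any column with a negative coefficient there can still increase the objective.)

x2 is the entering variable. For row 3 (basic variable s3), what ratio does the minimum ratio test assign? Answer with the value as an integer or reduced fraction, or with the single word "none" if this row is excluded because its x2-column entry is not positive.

4/3

Ratio = RHS / (x2 entry) = 4 / 3 = 4/3.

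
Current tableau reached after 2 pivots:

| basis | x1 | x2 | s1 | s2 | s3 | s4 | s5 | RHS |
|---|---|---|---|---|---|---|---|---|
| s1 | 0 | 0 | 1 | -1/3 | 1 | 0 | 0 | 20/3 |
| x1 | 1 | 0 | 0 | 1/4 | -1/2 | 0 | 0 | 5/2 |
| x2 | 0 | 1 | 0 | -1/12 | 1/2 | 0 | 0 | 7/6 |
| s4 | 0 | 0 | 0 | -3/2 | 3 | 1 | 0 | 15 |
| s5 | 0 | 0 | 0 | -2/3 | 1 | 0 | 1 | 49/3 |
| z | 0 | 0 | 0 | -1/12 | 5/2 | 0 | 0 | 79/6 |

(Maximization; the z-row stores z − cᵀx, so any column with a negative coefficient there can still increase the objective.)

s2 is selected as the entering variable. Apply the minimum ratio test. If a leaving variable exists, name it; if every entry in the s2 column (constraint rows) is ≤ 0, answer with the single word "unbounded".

x1

Ratios: row 1 (s1): entry -1/3 ≤ 0, skip; row 2 (x1): (5/2)/(1/4) = 10; row 3 (x2): entry -1/12 ≤ 0, skip; row 4 (s4): entry -3/2 ≤ 0, skip; row 5 (s5): entry -2/3 ≤ 0, skip.
Minimum ratio is in the x1 row, so x1 leaves.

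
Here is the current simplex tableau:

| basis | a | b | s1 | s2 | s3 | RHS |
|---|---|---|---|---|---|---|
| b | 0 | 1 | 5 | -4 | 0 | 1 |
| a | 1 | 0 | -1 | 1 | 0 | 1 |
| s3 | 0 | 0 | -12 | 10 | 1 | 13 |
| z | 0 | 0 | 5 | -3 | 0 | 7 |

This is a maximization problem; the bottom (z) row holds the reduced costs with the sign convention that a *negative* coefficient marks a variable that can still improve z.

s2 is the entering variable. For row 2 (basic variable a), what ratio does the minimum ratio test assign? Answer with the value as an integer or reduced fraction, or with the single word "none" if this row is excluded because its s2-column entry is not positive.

1

Ratio = RHS / (s2 entry) = 1 / 1 = 1.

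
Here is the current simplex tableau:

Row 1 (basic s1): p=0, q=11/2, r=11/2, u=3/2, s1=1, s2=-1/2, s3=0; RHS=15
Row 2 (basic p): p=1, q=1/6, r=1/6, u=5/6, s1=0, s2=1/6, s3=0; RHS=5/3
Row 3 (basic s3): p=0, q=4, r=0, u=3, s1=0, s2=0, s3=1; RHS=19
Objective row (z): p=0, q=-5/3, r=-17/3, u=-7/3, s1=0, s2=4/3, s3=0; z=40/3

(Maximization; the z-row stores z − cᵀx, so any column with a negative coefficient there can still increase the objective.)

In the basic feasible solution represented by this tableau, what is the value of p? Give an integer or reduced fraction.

5/3

p is basic (row 2); its value is the RHS of that row: 5/3.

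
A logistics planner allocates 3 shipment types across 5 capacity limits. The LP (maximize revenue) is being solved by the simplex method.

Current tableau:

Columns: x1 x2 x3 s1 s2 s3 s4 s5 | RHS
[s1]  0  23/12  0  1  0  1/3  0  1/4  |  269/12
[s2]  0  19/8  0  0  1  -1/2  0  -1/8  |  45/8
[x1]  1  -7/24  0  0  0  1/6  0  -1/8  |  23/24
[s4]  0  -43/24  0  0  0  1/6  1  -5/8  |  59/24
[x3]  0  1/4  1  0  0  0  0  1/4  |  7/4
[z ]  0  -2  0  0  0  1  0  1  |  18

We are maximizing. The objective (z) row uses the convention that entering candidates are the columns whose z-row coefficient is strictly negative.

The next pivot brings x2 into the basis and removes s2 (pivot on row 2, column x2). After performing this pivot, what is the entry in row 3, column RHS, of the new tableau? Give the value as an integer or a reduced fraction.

Pivot element is row 2, column x2: 19/8.
Normalize row 2: new (row 2, RHS) = (45/8)/(19/8) = 45/19.
row 3 ← row 3 − (-7/24)·(new row 2): 23/24 − (-7/24)·(45/19) = 94/57.

94/57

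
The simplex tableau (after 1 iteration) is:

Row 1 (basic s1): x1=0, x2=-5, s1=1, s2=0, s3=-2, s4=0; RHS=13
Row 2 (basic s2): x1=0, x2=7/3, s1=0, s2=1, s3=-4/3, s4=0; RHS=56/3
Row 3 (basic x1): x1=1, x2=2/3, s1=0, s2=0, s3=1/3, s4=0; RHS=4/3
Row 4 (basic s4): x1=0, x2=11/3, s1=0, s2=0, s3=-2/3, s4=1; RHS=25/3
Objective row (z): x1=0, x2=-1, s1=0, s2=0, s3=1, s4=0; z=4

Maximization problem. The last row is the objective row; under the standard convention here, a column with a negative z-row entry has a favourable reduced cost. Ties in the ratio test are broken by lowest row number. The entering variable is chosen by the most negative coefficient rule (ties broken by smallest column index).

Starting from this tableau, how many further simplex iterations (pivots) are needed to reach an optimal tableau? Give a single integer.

1

pivot: x2 in, x1 out → z = 6
No improving column remains; optimal.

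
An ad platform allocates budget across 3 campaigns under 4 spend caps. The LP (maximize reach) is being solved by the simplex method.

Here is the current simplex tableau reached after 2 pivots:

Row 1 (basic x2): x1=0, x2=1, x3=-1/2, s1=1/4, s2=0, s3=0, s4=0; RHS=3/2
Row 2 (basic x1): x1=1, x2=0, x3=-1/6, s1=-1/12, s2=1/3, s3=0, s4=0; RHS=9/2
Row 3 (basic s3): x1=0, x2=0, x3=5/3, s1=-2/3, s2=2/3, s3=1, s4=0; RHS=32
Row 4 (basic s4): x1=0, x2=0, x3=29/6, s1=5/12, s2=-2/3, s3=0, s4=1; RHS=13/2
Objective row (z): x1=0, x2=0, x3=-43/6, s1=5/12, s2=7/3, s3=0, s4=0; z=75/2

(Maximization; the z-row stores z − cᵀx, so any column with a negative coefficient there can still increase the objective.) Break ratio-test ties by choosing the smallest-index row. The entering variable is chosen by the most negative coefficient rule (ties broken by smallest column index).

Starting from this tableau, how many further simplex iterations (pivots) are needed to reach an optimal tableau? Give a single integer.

1

pivot: x3 in, s4 out → z = 1367/29
No improving column remains; optimal.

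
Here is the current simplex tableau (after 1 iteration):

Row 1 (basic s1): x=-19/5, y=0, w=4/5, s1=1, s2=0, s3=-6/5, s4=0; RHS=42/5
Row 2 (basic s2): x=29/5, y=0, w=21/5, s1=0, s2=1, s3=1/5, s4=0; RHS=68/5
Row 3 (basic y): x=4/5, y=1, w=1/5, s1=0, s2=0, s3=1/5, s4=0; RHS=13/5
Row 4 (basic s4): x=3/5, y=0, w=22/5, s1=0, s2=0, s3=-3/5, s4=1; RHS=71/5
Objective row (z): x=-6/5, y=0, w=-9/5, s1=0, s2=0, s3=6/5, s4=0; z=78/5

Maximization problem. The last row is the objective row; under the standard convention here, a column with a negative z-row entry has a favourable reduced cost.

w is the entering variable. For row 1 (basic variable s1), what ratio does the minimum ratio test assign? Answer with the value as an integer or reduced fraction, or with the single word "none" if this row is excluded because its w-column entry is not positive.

Ratio = RHS / (w entry) = (42/5) / (4/5) = 21/2.

21/2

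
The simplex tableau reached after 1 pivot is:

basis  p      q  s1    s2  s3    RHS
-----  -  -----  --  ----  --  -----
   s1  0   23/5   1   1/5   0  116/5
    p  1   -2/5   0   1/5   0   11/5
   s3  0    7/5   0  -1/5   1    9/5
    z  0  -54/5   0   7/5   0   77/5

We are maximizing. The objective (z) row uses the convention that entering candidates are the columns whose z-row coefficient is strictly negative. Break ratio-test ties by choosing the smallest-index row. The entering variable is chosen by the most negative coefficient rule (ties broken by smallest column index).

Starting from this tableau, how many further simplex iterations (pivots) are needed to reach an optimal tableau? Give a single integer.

pivot: q in, s3 out → z = 205/7
pivot: s2 in, p out → z = 32
No improving column remains; optimal.

2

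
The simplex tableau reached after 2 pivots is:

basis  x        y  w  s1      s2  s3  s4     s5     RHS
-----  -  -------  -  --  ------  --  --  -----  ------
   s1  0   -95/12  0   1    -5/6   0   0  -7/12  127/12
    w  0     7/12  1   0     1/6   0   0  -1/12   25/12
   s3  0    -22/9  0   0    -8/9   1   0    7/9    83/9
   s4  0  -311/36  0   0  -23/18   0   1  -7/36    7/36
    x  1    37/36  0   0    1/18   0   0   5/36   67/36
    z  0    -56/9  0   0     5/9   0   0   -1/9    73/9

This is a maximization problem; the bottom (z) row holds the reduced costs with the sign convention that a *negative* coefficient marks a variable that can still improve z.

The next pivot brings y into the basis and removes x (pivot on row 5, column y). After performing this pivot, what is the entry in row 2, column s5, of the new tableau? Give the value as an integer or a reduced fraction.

-6/37

Pivot element is row 5, column y: 37/36.
Normalize row 5: new (row 5, s5) = (5/36)/(37/36) = 5/37.
row 2 ← row 2 − (7/12)·(new row 5): -1/12 − (7/12)·(5/37) = -6/37.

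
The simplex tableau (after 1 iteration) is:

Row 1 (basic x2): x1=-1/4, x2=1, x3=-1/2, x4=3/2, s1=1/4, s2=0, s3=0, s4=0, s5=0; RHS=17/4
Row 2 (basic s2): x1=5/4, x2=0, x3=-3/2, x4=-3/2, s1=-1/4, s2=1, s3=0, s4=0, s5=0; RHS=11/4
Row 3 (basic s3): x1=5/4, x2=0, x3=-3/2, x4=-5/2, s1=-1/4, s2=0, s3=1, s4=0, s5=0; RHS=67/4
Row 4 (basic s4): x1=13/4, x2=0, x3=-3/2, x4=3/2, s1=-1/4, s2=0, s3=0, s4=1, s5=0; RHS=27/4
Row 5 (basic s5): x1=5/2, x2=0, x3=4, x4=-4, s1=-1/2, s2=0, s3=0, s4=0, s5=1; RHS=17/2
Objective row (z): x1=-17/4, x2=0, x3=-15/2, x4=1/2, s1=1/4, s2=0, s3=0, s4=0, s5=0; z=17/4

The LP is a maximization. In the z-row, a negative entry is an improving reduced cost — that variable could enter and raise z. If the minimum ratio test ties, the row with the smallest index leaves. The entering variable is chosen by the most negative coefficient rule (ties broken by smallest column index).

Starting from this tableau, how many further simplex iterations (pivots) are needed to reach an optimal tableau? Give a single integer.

2

pivot: x3 in, s5 out → z = 323/16
pivot: x4 in, x2 out → z = 459/8
No improving column remains; optimal.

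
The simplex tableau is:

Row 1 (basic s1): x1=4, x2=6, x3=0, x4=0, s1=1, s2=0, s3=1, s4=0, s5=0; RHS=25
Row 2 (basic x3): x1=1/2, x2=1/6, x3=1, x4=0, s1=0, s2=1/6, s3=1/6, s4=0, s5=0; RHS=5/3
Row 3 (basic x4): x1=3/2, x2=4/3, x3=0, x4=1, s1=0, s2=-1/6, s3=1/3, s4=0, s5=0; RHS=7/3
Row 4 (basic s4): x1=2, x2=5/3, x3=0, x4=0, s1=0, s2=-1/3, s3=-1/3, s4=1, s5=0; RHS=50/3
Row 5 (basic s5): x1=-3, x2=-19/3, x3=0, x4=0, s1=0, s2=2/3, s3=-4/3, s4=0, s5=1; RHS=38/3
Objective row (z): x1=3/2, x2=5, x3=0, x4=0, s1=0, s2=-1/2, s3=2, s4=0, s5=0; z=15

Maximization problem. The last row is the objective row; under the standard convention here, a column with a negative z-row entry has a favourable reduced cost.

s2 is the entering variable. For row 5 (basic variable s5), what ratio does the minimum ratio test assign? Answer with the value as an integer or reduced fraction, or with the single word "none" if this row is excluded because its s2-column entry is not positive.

19

Ratio = RHS / (s2 entry) = (38/3) / (2/3) = 19.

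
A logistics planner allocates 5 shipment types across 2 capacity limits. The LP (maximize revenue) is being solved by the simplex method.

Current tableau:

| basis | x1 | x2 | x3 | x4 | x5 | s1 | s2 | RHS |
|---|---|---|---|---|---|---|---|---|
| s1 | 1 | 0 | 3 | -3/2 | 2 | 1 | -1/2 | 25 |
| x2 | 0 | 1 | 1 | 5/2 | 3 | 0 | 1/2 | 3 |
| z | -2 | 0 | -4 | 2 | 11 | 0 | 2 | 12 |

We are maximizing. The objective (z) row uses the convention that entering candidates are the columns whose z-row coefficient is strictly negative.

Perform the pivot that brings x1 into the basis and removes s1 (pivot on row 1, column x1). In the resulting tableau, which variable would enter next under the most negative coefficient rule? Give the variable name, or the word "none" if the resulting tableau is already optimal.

x4

Pivot element 1. New z-row = old z-row − (-2)·(row 1/1).
Updated z-row coefficients: x1: 0, x2: 0, x3: 2, x4: -1, x5: 15, s1: 2, s2: 1.
The most negative is -1 in column x4, so x4 would enter next.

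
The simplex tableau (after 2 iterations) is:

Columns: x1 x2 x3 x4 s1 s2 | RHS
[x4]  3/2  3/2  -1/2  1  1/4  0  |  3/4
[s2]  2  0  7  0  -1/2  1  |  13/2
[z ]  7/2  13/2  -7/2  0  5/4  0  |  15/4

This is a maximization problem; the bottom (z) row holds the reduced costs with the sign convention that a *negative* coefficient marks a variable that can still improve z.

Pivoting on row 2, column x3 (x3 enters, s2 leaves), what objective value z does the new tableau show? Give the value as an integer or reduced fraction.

Minimum ratio for x3: (13/2)/7 = 13/14.
z changes by −(z-row coeff of x3)·ratio = −(-7/2)·(13/14) = 13/4.
New z = 15/4 + (13/4) = 7.

7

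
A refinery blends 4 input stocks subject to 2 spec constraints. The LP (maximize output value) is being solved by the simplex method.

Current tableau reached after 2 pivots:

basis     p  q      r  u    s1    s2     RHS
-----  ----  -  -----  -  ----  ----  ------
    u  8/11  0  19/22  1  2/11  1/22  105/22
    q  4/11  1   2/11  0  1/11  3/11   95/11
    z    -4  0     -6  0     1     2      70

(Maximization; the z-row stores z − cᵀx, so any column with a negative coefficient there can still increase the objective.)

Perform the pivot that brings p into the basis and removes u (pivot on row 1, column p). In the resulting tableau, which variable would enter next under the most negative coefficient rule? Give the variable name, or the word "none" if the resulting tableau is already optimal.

r

Pivot element 8/11. New z-row = old z-row − (-4)·(row 1/(8/11)).
Updated z-row coefficients: p: 0, q: 0, r: -5/4, u: 11/2, s1: 2, s2: 9/4.
The most negative is -5/4 in column r, so r would enter next.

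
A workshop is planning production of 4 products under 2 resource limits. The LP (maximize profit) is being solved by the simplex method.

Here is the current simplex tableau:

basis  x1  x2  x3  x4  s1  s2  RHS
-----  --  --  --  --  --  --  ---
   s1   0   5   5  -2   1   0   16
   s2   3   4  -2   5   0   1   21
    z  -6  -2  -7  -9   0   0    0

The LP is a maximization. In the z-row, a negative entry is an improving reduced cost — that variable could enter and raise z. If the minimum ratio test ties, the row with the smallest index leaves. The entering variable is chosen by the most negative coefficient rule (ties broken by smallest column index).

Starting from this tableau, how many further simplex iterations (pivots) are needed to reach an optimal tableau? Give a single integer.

pivot: x4 in, s2 out → z = 189/5
pivot: x3 in, s1 out → z = 2087/21
No improving column remains; optimal.

2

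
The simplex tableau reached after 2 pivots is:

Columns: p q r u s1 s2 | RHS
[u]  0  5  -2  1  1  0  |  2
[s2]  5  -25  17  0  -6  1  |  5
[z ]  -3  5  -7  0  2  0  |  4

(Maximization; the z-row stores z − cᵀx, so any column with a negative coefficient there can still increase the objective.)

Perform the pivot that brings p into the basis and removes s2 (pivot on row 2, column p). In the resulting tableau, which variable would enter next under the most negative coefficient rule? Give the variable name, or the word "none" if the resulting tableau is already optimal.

Pivot element 5. New z-row = old z-row − (-3)·(row 2/5).
Updated z-row coefficients: p: 0, q: -10, r: 16/5, u: 0, s1: -8/5, s2: 3/5.
The most negative is -10 in column q, so q would enter next.

q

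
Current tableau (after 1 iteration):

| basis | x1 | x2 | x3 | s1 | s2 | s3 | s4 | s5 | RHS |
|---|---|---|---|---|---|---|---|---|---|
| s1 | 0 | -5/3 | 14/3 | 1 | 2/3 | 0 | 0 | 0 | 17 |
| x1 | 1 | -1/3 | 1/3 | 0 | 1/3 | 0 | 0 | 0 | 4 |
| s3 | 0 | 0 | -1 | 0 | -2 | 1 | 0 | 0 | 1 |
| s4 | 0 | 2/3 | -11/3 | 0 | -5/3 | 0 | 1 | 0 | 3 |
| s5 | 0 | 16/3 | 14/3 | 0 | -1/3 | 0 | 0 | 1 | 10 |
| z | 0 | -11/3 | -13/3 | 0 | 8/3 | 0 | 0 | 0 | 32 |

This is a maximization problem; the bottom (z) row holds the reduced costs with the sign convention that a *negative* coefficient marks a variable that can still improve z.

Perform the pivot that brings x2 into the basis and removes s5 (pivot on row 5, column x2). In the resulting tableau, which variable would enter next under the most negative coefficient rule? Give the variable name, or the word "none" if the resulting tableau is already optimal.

Pivot element 16/3. New z-row = old z-row − (-11/3)·(row 5/(16/3)).
Updated z-row coefficients: x1: 0, x2: 0, x3: -9/8, s1: 0, s2: 39/16, s3: 0, s4: 0, s5: 11/16.
The most negative is -9/8 in column x3, so x3 would enter next.

x3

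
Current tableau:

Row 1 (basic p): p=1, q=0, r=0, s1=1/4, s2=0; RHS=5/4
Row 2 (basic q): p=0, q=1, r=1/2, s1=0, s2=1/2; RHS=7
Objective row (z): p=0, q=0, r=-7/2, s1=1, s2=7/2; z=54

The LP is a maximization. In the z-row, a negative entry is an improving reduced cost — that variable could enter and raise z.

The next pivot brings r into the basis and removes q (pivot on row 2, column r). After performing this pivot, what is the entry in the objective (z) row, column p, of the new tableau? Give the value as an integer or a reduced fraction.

0

Pivot element is row 2, column r: 1/2.
Normalize row 2: new (row 2, p) = 0/(1/2) = 0.
z-row ← z-row − (-7/2)·(new row 2): 0 − (-7/2)·0 = 0.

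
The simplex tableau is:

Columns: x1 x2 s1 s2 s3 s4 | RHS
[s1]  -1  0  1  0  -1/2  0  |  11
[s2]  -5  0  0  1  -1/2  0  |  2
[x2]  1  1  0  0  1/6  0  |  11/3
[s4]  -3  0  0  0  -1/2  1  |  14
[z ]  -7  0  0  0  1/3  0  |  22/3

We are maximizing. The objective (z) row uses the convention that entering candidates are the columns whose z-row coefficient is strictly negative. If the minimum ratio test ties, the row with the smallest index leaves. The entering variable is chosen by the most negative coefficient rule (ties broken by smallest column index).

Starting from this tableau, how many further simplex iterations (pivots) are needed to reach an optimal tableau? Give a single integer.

pivot: x1 in, x2 out → z = 33
No improving column remains; optimal.

1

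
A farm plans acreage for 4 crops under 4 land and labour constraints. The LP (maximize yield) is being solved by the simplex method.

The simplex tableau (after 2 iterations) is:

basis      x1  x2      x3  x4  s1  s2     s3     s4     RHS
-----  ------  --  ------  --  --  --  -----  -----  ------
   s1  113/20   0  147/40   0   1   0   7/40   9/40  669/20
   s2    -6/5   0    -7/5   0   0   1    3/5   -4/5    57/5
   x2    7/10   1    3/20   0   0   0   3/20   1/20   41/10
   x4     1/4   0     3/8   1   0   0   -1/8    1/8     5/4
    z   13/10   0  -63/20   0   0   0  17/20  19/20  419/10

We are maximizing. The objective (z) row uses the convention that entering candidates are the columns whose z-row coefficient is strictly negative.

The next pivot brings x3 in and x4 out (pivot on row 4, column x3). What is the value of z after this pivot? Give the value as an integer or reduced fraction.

262/5

Minimum ratio for x3: (5/4)/(3/8) = 10/3.
z changes by −(z-row coeff of x3)·ratio = −(-63/20)·(10/3) = 21/2.
New z = 419/10 + (21/2) = 262/5.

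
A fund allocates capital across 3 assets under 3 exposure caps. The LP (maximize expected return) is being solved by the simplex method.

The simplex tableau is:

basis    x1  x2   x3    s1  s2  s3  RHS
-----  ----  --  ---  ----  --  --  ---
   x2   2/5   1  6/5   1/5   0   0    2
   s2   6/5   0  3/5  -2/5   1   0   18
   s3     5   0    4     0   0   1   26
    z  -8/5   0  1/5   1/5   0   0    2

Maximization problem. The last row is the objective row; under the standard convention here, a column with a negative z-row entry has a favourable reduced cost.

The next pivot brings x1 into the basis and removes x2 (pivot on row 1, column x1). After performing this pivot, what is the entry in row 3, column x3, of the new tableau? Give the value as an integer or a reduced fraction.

Pivot element is row 1, column x1: 2/5.
Normalize row 1: new (row 1, x3) = (6/5)/(2/5) = 3.
row 3 ← row 3 − 5·(new row 1): 4 − 5·3 = -11.

-11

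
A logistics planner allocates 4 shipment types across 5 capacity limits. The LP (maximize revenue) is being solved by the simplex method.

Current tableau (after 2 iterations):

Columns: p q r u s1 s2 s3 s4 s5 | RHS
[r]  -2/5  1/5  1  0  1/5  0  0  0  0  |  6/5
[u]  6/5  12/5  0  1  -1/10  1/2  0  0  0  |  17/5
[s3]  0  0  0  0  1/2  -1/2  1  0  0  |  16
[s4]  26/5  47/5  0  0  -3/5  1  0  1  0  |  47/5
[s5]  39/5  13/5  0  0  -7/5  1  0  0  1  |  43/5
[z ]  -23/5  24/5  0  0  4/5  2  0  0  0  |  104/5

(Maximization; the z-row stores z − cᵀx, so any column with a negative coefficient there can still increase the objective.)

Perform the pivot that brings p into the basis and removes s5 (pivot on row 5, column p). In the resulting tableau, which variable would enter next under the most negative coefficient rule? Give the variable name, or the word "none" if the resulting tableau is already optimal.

Pivot element 39/5. New z-row = old z-row − (-23/5)·(row 5/(39/5)).
Updated z-row coefficients: p: 0, q: 19/3, r: 0, u: 0, s1: -1/39, s2: 101/39, s3: 0, s4: 0, s5: 23/39.
The most negative is -1/39 in column s1, so s1 would enter next.

s1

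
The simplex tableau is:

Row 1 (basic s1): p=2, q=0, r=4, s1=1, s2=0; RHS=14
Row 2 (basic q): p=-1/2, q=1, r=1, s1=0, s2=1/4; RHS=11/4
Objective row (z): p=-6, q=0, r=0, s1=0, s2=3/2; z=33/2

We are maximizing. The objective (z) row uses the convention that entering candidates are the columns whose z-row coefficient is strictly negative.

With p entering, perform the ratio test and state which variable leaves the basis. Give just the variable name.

s1

Ratios: row 1 (s1): 14/2 = 7; row 2 (q): entry -1/2 ≤ 0, skip.
Minimum ratio 7 is in the s1 row, so s1 leaves.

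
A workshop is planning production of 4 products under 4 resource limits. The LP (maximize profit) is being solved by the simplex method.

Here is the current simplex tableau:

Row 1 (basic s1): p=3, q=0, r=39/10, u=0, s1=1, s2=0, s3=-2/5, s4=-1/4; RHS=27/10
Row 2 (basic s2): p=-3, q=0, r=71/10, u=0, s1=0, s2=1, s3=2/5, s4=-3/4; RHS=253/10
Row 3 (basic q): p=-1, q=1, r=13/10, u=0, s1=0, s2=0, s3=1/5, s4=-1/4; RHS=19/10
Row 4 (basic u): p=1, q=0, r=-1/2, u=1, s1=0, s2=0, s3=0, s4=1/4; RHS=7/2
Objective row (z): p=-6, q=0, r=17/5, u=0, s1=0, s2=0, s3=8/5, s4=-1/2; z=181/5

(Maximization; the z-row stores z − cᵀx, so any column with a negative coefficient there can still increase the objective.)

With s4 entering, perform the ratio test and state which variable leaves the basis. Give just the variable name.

Ratios: row 1 (s1): entry -1/4 ≤ 0, skip; row 2 (s2): entry -3/4 ≤ 0, skip; row 3 (q): entry -1/4 ≤ 0, skip; row 4 (u): (7/2)/(1/4) = 14.
Minimum ratio 14 is in the u row, so u leaves.

u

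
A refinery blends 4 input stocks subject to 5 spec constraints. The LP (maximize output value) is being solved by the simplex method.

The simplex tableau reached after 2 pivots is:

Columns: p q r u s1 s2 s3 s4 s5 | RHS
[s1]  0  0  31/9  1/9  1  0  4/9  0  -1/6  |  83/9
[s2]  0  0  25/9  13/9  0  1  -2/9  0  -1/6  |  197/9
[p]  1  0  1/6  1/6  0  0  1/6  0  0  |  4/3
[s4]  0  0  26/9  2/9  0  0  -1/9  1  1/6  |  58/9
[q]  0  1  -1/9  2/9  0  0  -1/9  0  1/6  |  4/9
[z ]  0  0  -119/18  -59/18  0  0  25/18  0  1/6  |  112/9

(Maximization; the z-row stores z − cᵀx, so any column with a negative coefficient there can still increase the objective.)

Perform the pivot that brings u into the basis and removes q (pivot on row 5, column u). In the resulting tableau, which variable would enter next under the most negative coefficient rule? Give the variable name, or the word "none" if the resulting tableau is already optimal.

Pivot element 2/9. New z-row = old z-row − (-59/18)·(row 5/(2/9)).
Updated z-row coefficients: p: 0, q: 59/4, r: -33/4, u: 0, s1: 0, s2: 0, s3: -1/4, s4: 0, s5: 21/8.
The most negative is -33/4 in column r, so r would enter next.

r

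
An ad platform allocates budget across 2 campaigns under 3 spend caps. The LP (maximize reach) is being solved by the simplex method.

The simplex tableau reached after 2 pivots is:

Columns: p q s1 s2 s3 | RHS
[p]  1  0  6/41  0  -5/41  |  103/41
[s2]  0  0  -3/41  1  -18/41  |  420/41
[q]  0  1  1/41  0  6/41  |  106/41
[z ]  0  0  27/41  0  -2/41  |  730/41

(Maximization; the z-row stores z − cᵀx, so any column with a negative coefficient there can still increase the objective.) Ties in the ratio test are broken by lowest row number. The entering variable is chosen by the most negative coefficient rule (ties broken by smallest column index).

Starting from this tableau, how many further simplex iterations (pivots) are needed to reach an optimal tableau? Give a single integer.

1

pivot: s3 in, q out → z = 56/3
No improving column remains; optimal.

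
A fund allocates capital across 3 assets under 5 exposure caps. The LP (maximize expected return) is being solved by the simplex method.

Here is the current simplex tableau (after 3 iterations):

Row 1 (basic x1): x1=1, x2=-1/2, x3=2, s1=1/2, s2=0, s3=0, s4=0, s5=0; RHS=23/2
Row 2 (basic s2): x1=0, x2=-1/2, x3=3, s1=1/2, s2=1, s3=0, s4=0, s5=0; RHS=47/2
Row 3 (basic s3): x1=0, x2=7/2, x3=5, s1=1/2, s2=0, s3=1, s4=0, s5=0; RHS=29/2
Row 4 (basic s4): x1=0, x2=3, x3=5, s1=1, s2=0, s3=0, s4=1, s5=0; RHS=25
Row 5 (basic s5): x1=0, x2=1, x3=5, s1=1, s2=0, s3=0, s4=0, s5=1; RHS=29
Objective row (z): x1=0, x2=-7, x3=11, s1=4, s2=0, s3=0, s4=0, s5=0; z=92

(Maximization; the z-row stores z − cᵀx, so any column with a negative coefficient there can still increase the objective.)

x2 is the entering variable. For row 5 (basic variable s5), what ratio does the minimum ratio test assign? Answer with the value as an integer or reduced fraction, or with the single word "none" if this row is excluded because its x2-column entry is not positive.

Ratio = RHS / (x2 entry) = 29 / 1 = 29.

29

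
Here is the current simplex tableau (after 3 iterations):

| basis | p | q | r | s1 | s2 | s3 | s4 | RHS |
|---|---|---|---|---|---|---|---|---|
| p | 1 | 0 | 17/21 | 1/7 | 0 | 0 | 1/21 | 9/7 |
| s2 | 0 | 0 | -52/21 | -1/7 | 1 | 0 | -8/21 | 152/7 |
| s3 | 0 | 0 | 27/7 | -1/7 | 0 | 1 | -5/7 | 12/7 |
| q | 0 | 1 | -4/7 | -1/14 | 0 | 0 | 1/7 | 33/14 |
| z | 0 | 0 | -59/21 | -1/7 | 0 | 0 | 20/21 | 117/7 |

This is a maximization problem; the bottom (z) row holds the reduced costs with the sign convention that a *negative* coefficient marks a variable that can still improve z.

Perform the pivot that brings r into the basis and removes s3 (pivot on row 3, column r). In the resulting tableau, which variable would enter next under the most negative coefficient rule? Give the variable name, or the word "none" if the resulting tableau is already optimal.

Pivot element 27/7. New z-row = old z-row − (-59/21)·(row 3/(27/7)).
Updated z-row coefficients: p: 0, q: 0, r: 0, s1: -20/81, s2: 0, s3: 59/81, s4: 35/81.
The most negative is -20/81 in column s1, so s1 would enter next.

s1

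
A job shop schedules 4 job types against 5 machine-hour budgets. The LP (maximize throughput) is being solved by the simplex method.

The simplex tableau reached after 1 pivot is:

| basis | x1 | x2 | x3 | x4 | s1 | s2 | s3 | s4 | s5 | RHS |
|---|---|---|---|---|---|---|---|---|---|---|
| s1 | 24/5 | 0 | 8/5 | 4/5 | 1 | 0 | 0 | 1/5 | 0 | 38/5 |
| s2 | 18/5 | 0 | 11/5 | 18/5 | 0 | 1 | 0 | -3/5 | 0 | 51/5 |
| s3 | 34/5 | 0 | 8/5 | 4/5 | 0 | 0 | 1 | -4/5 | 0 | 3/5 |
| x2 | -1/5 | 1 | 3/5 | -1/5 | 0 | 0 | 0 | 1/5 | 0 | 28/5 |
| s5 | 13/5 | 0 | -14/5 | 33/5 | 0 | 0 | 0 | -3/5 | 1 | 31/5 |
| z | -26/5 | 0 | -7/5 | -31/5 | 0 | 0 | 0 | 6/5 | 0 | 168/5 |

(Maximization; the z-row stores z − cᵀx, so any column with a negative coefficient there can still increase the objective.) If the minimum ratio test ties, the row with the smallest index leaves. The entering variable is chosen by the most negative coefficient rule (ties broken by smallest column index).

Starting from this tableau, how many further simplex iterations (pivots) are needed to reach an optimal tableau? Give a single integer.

3

pivot: x4 in, s3 out → z = 153/4
pivot: s4 in, s5 out → z = 943/24
pivot: x3 in, s2 out → z = 1607/36
No improving column remains; optimal.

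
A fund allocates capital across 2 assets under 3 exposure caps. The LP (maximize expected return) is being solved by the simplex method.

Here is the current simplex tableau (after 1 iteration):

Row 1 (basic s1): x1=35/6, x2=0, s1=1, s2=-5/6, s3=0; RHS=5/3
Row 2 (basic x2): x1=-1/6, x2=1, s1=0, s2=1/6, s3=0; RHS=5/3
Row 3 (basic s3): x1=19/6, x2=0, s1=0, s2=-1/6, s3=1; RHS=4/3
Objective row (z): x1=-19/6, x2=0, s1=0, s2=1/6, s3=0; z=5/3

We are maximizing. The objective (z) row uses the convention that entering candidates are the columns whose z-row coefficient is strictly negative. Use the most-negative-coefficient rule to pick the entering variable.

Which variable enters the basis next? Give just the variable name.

x1

Objective-row coefficients: x1: -19/6, x2: 0, s1: 0, s2: 1/6, s3: 0.
The most negative is -19/6 in column x1, so x1 enters.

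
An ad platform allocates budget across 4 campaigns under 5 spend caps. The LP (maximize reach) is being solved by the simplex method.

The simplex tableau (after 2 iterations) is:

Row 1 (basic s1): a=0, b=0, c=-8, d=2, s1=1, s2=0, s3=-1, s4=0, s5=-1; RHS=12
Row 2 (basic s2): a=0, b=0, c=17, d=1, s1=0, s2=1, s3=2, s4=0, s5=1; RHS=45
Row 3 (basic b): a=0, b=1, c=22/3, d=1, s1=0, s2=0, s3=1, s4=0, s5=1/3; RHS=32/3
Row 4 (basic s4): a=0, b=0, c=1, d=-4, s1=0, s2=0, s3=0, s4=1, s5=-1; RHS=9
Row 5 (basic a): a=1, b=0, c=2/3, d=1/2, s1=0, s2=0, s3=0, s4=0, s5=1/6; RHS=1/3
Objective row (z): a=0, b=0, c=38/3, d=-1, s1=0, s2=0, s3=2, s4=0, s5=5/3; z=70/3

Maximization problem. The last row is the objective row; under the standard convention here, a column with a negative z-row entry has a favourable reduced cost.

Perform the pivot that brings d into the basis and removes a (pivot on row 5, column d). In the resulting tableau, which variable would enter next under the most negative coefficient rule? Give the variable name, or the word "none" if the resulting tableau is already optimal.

Pivot element 1/2. New z-row = old z-row − (-1)·(row 5/(1/2)).
Updated z-row coefficients: a: 2, b: 0, c: 14, d: 0, s1: 0, s2: 0, s3: 2, s4: 0, s5: 2.
No coefficient is strictly negative; the tableau after this pivot is optimal.

none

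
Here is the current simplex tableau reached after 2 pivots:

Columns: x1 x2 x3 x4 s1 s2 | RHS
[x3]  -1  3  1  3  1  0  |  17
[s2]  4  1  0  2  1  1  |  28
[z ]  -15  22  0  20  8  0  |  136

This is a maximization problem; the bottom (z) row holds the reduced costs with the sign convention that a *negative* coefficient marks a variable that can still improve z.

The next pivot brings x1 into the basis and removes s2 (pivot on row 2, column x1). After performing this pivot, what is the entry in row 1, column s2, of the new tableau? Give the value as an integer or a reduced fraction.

Pivot element is row 2, column x1: 4.
Normalize row 2: new (row 2, s2) = 1/4 = 1/4.
row 1 ← row 1 − (-1)·(new row 2): 0 − (-1)·(1/4) = 1/4.

1/4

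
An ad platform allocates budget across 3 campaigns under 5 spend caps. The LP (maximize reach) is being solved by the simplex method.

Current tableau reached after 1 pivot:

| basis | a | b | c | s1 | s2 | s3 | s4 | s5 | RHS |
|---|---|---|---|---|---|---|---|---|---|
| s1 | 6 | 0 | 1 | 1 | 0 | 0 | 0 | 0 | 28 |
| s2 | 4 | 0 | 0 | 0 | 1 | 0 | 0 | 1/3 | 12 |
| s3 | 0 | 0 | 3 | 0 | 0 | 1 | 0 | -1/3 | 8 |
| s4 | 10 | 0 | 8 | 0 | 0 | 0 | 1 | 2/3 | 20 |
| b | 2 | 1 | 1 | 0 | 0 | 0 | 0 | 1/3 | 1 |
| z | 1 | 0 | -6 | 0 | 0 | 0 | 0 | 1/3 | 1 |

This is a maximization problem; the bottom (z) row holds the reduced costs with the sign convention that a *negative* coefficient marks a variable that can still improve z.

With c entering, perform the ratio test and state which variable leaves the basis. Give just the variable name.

b

Ratios: row 1 (s1): 28/1 = 28; row 2 (s2): entry 0 ≤ 0, skip; row 3 (s3): 8/3 = 8/3; row 4 (s4): 20/8 = 5/2; row 5 (b): 1/1 = 1.
Minimum ratio 1 is in the b row, so b leaves.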